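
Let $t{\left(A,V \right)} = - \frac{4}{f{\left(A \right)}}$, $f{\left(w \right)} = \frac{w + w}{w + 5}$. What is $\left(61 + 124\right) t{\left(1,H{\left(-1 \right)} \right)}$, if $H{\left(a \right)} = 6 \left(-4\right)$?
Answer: $-2220$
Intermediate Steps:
$H{\left(a \right)} = -24$
$f{\left(w \right)} = \frac{2 w}{5 + w}$
$t{\left(A,V \right)} = - \frac{2 \left(5 + A\right)}{A}$ ($t{\left(A,V \right)} = - \frac{4}{2 A \frac{1}{5 + A}} = - 4 \frac{5 + A}{2 A} = - \frac{2 \left(5 + A\right)}{A}$)
$\left(61 + 124\right) t{\left(1,H{\left(-1 \right)} \right)} = \left(61 + 124\right) \left(-2 - \frac{10}{1}\right) = 185 \left(-2 - 10\right) = 185 \left(-12\right) = -2220$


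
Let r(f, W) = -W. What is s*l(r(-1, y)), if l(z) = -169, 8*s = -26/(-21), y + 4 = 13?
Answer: -2197/84 ≈ -26.155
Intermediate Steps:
y = 9 (y = -4 + 13 = 9)
s = 13/84 (s = (-26/(-21))/8 = (-26*(-1/21))/8 = (⅛)*(26/21) = 13/84 ≈ 0.15476)
s*l(r(-1, y)) = (13/84)*(-169) = -2197/84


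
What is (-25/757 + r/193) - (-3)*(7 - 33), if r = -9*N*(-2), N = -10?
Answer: -11536963/146101 ≈ -78.966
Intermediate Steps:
r = -180 (r = -9*(-10)*(-2) = 90*(-2) = -180)
(-25/757 + r/193) - (-3)*(7 - 33) = (-25/757 - 180/193) - (-3)*(7 - 33) = (-25*1/757 - 180*1/193) - (-3)*(-26) = (-25/757 - 180/193) - 1*78 = -141085/146101 - 78 = -11536963/146101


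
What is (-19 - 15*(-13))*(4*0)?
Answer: 0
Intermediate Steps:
(-19 - 15*(-13))*(4*0) = (-19 + 195)*0 = 176*0 = 0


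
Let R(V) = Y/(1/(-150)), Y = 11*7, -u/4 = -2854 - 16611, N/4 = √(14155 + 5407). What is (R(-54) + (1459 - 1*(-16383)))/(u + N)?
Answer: 30618445/378866663 - 1573*√19562/378866663 ≈ 0.080235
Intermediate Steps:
N = 4*√19562 (N = 4*√(14155 + 5407) = 4*√19562 ≈ 559.46)
u = 77860 (u = -4*(-2854 - 16611) = -4*(-19465) = 77860)
Y = 77
R(V) = -11550 (R(V) = 77/(1/(-150)) = 77/(-1/150) = 77*(-150) = -11550)
(R(-54) + (1459 - 1*(-16383)))/(u + N) = (-11550 + (1459 - 1*(-16383)))/(77860 + 4*√19562) = (-11550 + (1459 + 16383))/(77860 + 4*√19562) = (-11550 + 17842)/(77860 + 4*√19562) = 6292/(77860 + 4*√19562)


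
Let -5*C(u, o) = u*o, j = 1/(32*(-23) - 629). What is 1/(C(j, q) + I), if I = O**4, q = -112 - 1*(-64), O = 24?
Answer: 2275/754790384 ≈ 3.0141e-6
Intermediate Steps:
j = -1/1365 (j = 1/(-736 - 629) = 1/(-1365) = -1/1365 ≈ -0.00073260)
q = -48 (q = -112 + 64 = -48)
C(u, o) = -o*u/5 (C(u, o) = -u*o/5 = -o*u/5)
I = 331776 (I = 24**4 = 331776)
1/(C(j, q) + I) = 1/(-1/5*(-48)*(-1/1365) + 331776) = 1/(-16/2275 + 331776) = 1/(754790384/2275) = 2275/754790384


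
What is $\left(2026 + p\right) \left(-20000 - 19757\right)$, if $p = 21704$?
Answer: $-943433610$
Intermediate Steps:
$\left(2026 + p\right) \left(-20000 - 19757\right) = \left(2026 + 21704\right) \left(-20000 - 19757\right) = 23730 \left(-39757\right) = -943433610$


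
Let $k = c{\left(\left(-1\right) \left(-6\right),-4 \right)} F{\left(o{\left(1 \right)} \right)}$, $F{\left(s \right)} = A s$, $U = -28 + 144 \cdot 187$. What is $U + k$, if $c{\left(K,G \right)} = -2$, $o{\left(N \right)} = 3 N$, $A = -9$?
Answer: $26954$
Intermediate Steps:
$U = 26900$ ($U = -28 + 26928 = 26900$)
$F{\left(s \right)} = - 9 s$
$k = 54$ ($k = - 2 \left(- 9 \cdot 3 \cdot 1\right) = - 2 \left(\left(-9\right) 3\right) = \left(-2\right) \left(-27\right) = 54$)
$U + k = 26900 + 54 = 26954$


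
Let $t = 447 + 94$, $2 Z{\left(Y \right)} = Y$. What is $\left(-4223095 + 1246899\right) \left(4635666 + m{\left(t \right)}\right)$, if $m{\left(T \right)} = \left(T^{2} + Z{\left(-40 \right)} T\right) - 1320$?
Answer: $-14631595608572$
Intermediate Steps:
$Z{\left(Y \right)} = \frac{Y}{2}$
$t = 541$
$m{\left(T \right)} = -1320 + T^{2} - 20 T$ ($m{\left(T \right)} = \left(T^{2} + \frac{1}{2} \left(-40\right) T\right) - 1320 = \left(T^{2} - 20 T\right) - 1320 = -1320 + T^{2} - 20 T$)
$\left(-4223095 + 1246899\right) \left(4635666 + m{\left(t \right)}\right) = \left(-4223095 + 1246899\right) \left(4635666 - \left(12140 - 292681\right)\right) = - 2976196 \left(4635666 - -280541\right) = - 2976196 \left(4635666 + 280541\right) = \left(-2976196\right) 4916207 = -14631595608572$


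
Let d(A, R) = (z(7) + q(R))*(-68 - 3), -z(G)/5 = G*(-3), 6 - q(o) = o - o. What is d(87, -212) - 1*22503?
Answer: -30384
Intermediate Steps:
q(o) = 6 (q(o) = 6 - (o - o) = 6 - 1*0 = 6 + 0 = 6)
z(G) = 15*G (z(G) = -5*G*(-3) = -(-15)*G = 15*G)
d(A, R) = -7881 (d(A, R) = (15*7 + 6)*(-68 - 3) = (105 + 6)*(-71) = 111*(-71) = -7881)
d(87, -212) - 1*22503 = -7881 - 1*22503 = -7881 - 22503 = -30384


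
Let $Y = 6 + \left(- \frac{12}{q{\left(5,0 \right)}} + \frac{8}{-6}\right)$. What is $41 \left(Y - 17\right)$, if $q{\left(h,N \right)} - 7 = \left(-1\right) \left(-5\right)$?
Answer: $- \frac{1640}{3} \approx -546.67$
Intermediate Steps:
$q{\left(h,N \right)} = 12$ ($q{\left(h,N \right)} = 7 - -5 = 7 + 5 = 12$)
$Y = \frac{11}{3}$ ($Y = 6 + \left(- \frac{12}{12} + \frac{8}{-6}\right) = 6 + \left(\left(-12\right) \frac{1}{12} + 8 \left(- \frac{1}{6}\right)\right) = 6 - \frac{7}{3} = \frac{11}{3} \approx 3.6667$)
$41 \left(Y - 17\right) = 41 \left(\frac{11}{3} - 17\right) = 41 \left(- \frac{40}{3}\right) = - \frac{1640}{3}$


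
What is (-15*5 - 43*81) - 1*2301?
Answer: -5859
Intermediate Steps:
(-15*5 - 43*81) - 1*2301 = (-75 - 3483) - 2301 = -3558 - 2301 = -5859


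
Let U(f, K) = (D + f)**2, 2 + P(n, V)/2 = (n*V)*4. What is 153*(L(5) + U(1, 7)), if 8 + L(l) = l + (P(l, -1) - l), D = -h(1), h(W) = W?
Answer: -7956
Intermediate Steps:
P(n, V) = -4 + 8*V*n (P(n, V) = -4 + 2*((n*V)*4) = -4 + 2*((V*n)*4) = -4 + 2*(4*V*n) = -4 + 8*V*n)
D = -1 (D = -1*1 = -1)
L(l) = -12 - 8*l (L(l) = -8 + (l + ((-4 + 8*(-1)*l) - l)) = -8 + (l + ((-4 - 8*l) - l)) = -8 + (l + (-4 - 9*l)) = -8 + (-4 - 8*l) = -12 - 8*l)
U(f, K) = (-1 + f)**2
153*(L(5) + U(1, 7)) = 153*((-12 - 8*5) + (-1 + 1)**2) = 153*((-12 - 40) + 0**2) = 153*(-52 + 0) = 153*(-52) = -7956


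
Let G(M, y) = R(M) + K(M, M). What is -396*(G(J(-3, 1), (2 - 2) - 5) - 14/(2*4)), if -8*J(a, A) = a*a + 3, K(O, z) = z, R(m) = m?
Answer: 1881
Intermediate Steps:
J(a, A) = -3/8 - a²/8 (J(a, A) = -(a*a + 3)/8 = -(a² + 3)/8 = -(3 + a²)/8 = -3/8 - a²/8)
G(M, y) = 2*M (G(M, y) = M + M = 2*M)
-396*(G(J(-3, 1), (2 - 2) - 5) - 14/(2*4)) = -396*(2*(-3/8 - ⅛*(-3)²) - 14/(2*4)) = -396*(2*(-3/8 - ⅛*9) - 14/8) = -396*(2*(-3/8 - 9/8) - 14*⅛) = -396*(2*(-3/2) - 7/4) = -396*(-3 - 7/4) = -396*(-19/4) = 1881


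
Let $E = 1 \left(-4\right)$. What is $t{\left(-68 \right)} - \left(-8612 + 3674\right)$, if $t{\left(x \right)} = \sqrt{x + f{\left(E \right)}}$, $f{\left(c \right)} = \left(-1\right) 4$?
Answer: $4938 + 6 i \sqrt{2} \approx 4938.0 + 8.4853 i$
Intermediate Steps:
$E = -4$
$f{\left(c \right)} = -4$
$t{\left(x \right)} = \sqrt{-4 + x}$ ($t{\left(x \right)} = \sqrt{x - 4} = \sqrt{-4 + x}$)
$t{\left(-68 \right)} - \left(-8612 + 3674\right) = \sqrt{-4 - 68} - \left(-8612 + 3674\right) = \sqrt{-72} - -4938 = 6 i \sqrt{2} + 4938 = 4938 + 6 i \sqrt{2}$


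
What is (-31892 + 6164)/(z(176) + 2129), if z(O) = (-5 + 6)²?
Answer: -4288/355 ≈ -12.079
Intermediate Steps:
z(O) = 1 (z(O) = 1² = 1)
(-31892 + 6164)/(z(176) + 2129) = (-31892 + 6164)/(1 + 2129) = -25728/2130 = -25728*1/2130 = -4288/355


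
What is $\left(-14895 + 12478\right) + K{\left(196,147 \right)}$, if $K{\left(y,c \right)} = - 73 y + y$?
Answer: $-16529$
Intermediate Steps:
$K{\left(y,c \right)} = - 72 y$
$\left(-14895 + 12478\right) + K{\left(196,147 \right)} = \left(-14895 + 12478\right) - 14112 = -2417 - 14112 = -16529$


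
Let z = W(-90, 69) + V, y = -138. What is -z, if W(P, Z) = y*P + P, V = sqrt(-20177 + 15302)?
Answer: -12330 - 5*I*sqrt(195) ≈ -12330.0 - 69.821*I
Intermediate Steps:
V = 5*I*sqrt(195) (V = sqrt(-4875) = 5*I*sqrt(195) ≈ 69.821*I)
W(P, Z) = -137*P (W(P, Z) = -138*P + P = -137*P)
z = 12330 + 5*I*sqrt(195) (z = -137*(-90) + 5*I*sqrt(195) = 12330 + 5*I*sqrt(195) ≈ 12330.0 + 69.821*I)
-z = -(12330 + 5*I*sqrt(195)) = -12330 - 5*I*sqrt(195)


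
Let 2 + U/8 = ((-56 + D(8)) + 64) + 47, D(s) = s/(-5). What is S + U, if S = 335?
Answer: 3731/5 ≈ 746.20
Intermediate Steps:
D(s) = -s/5 (D(s) = s*(-⅕) = -s/5)
U = 2056/5 (U = -16 + 8*(((-56 - ⅕*8) + 64) + 47) = -16 + 8*(((-56 - 8/5) + 64) + 47) = -16 + 8*((-288/5 + 64) + 47) = -16 + 8*(32/5 + 47) = -16 + 8*(267/5) = -16 + 2136/5 = 2056/5 ≈ 411.20)
S + U = 335 + 2056/5 = 3731/5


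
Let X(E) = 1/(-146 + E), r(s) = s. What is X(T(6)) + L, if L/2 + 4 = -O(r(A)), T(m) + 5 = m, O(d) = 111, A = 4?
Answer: -33351/145 ≈ -230.01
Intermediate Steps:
T(m) = -5 + m
L = -230 (L = -8 + 2*(-1*111) = -8 + 2*(-111) = -8 - 222 = -230)
X(T(6)) + L = 1/(-146 + (-5 + 6)) - 230 = 1/(-146 + 1) - 230 = 1/(-145) - 230 = -1/145 - 230 = -33351/145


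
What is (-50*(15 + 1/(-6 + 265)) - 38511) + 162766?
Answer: 31987745/259 ≈ 1.2350e+5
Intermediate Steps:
(-50*(15 + 1/(-6 + 265)) - 38511) + 162766 = (-50*(15 + 1/259) - 38511) + 162766 = (-50*3886/259 - 38511) + 162766 = (-194300/259 - 38511) + 162766 = -10168649/259 + 162766 = 31987745/259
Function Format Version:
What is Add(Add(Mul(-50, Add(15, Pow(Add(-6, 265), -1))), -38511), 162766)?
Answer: Rational(31987745, 259) ≈ 1.2350e+5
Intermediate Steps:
Add(Add(Mul(-50, Add(15, Pow(Add(-6, 265), -1))), -38511), 162766) = Add(Add(Mul(-50, Add(15, Pow(259, -1))), -38511), 162766) = Add(Add(Mul(-50, Add(15, Rational(1, 259))), -38511), 162766) = Add(Add(Mul(-50, Rational(3886, 259)), -38511), 162766) = Add(Add(Rational(-194300, 259), -38511), 162766) = Add(Rational(-10168649, 259), 162766) = Rational(31987745, 259)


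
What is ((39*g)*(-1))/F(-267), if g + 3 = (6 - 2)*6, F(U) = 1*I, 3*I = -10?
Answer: 2457/10 ≈ 245.70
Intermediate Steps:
I = -10/3 (I = (⅓)*(-10) = -10/3 ≈ -3.3333)
F(U) = -10/3 (F(U) = 1*(-10/3) = -10/3)
g = 21 (g = -3 + (6 - 2)*6 = -3 + 4*6 = -3 + 24 = 21)
((39*g)*(-1))/F(-267) = ((39*21)*(-1))/(-10/3) = (819*(-1))*(-3/10) = -819*(-3/10) = 2457/10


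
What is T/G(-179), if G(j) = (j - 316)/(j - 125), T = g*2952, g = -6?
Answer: -598272/55 ≈ -10878.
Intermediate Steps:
T = -17712 (T = -6*2952 = -17712)
G(j) = (-316 + j)/(-125 + j)
T/G(-179) = -17712*(-125 - 179)/(-316 - 179) = -17712/(-495/(-304)) = -17712/((-1/304*(-495))) = -17712/495/304 = -17712*304/495 = -598272/55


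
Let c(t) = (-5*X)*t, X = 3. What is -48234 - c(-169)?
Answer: -50769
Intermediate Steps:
c(t) = -15*t (c(t) = (-5*3)*t = -15*t)
-48234 - c(-169) = -48234 - (-15)*(-169) = -48234 - 1*2535 = -48234 - 2535 = -50769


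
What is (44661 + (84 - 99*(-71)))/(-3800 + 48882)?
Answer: 25887/22541 ≈ 1.1484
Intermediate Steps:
(44661 + (84 - 99*(-71)))/(-3800 + 48882) = (44661 + (84 + 7029))/45082 = (44661 + 7113)*(1/45082) = 51774*(1/45082) = 25887/22541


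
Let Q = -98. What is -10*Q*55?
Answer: 53900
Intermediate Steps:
-10*Q*55 = -10*(-98)*55 = 980*55 = 53900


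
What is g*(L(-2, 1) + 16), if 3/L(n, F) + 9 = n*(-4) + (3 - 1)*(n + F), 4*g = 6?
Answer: 45/2 ≈ 22.500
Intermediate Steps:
g = 3/2 (g = (¼)*6 = 3/2 ≈ 1.5000)
L(n, F) = 3/(-9 - 2*n + 2*F) (L(n, F) = 3/(-9 + (n*(-4) + (3 - 1)*(n + F))) = 3/(-9 + (-4*n + 2*(F + n))) = 3/(-9 + (-4*n + (2*F + 2*n))) = 3/(-9 + (-2*n + 2*F)) = 3/(-9 - 2*n + 2*F))
g*(L(-2, 1) + 16) = 3*(-3/(9 - 2*1 + 2*(-2)) + 16)/2 = 3*(-3/(9 - 2 - 4) + 16)/2 = 3*(-3/3 + 16)/2 = 3*(-3*⅓ + 16)/2 = 3*(-1 + 16)/2 = (3/2)*15 = 45/2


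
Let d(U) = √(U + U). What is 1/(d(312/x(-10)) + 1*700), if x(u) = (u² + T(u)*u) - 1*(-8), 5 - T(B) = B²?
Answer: 92575/64802422 - 23*√78/129604844 ≈ 0.0014270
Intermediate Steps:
T(B) = 5 - B²
x(u) = 8 + u² + u*(5 - u²) (x(u) = (u² + (5 - u²)*u) - 1*(-8) = (u² + u*(5 - u²)) + 8 = 8 + u² + u*(5 - u²))
d(U) = √2*√U (d(U) = √(2*U) = √2*√U)
1/(d(312/x(-10)) + 1*700) = 1/(√2*√(312/(8 + (-10)² - 1*(-10)*(-5 + (-10)²))) + 1*700) = 1/(√2*√(312/(8 + 100 - 1*(-10)*(-5 + 100))) + 700) = 1/(√2*√(312/(8 + 100 - 1*(-10)*95)) + 700) = 1/(√2*√(312/(8 + 100 + 950)) + 700) = 1/(√2*√(312/1058) + 700) = 1/(√2*√(312*(1/1058)) + 700) = 1/(√2*√(156/529) + 700) = 1/(√2*(2*√39/23) + 700) = 1/(2*√78/23 + 700) = 1/(700 + 2*√78/23)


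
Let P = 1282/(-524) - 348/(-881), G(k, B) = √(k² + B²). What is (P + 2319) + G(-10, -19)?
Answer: 534802673/230822 + √461 ≈ 2338.4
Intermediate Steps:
G(k, B) = √(B² + k²)
P = -473545/230822 (P = 1282*(-1/524) - 348*(-1/881) = -641/262 + 348/881 = -473545/230822 ≈ -2.0516)
(P + 2319) + G(-10, -19) = (-473545/230822 + 2319) + √((-19)² + (-10)²) = 534802673/230822 + √(361 + 100) = 534802673/230822 + √461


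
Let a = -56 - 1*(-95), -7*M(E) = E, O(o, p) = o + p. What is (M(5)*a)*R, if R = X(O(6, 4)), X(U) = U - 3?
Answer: -195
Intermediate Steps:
M(E) = -E/7
X(U) = -3 + U
a = 39 (a = -56 + 95 = 39)
R = 7 (R = -3 + (6 + 4) = -3 + 10 = 7)
(M(5)*a)*R = (-1/7*5*39)*7 = -5/7*39*7 = -195/7*7 = -195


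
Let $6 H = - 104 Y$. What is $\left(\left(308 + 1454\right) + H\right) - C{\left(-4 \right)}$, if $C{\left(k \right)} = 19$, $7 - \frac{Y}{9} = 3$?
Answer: $1119$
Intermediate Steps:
$Y = 36$ ($Y = 63 - 27 = 36$)
$H = -624$ ($H = \frac{\left(-104\right) 36}{6} = \frac{1}{6} \left(-3744\right) = -624$)
$\left(\left(308 + 1454\right) + H\right) - C{\left(-4 \right)} = \left(\left(308 + 1454\right) - 624\right) - 19 = \left(1762 - 624\right) - 19 = 1138 - 19 = 1119$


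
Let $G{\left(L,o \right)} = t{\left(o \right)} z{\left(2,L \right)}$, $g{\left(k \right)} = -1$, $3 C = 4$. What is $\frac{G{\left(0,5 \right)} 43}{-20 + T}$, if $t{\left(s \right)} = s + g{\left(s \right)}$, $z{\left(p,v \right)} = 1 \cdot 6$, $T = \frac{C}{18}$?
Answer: $- \frac{13932}{269} \approx -51.792$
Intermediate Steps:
$C = \frac{4}{3}$ ($C = \frac{1}{3} \cdot 4 = \frac{4}{3} \approx 1.3333$)
$T = \frac{2}{27}$ ($T = \frac{4}{3 \cdot 18} = \frac{4}{3} \cdot \frac{1}{18} = \frac{2}{27} \approx 0.074074$)
$z{\left(p,v \right)} = 6$
$t{\left(s \right)} = -1 + s$ ($t{\left(s \right)} = s - 1 = -1 + s$)
$G{\left(L,o \right)} = -6 + 6 o$ ($G{\left(L,o \right)} = \left(-1 + o\right) 6 = -6 + 6 o$)
$\frac{G{\left(0,5 \right)} 43}{-20 + T} = \frac{\left(-6 + 6 \cdot 5\right) 43}{-20 + \frac{2}{27}} = \frac{\left(-6 + 30\right) 43}{- \frac{538}{27}} = 24 \cdot 43 \left(- \frac{27}{538}\right) = 1032 \left(- \frac{27}{538}\right) = - \frac{13932}{269}$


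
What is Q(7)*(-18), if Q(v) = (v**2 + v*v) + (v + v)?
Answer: -2016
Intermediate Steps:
Q(v) = 2*v + 2*v**2 (Q(v) = (v**2 + v**2) + 2*v = 2*v**2 + 2*v = 2*v + 2*v**2)
Q(7)*(-18) = (2*7*(1 + 7))*(-18) = (2*7*8)*(-18) = 112*(-18) = -2016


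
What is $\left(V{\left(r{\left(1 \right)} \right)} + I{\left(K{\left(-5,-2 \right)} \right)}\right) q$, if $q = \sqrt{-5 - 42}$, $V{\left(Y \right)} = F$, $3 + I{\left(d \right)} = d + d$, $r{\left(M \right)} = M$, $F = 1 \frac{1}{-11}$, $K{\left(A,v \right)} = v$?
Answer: $- \frac{78 i \sqrt{47}}{11} \approx - 48.613 i$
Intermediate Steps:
$F = - \frac{1}{11}$ ($F = 1 \left(- \frac{1}{11}\right) = - \frac{1}{11} \approx -0.090909$)
$I{\left(d \right)} = -3 + 2 d$ ($I{\left(d \right)} = -3 + \left(d + d\right) = -3 + 2 d$)
$V{\left(Y \right)} = - \frac{1}{11}$
$q = i \sqrt{47}$ ($q = \sqrt{-47} = i \sqrt{47} \approx 6.8557 i$)
$\left(V{\left(r{\left(1 \right)} \right)} + I{\left(K{\left(-5,-2 \right)} \right)}\right) q = \left(- \frac{1}{11} + \left(-3 + 2 \left(-2\right)\right)\right) i \sqrt{47} = \left(- \frac{1}{11} - 7\right) i \sqrt{47} = - \frac{78 i \sqrt{47}}{11}$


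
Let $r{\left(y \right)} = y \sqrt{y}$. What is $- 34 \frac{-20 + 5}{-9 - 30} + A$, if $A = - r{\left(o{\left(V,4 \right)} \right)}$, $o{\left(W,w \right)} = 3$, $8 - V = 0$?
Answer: $- \frac{170}{13} - 3 \sqrt{3} \approx -18.273$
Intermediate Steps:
$V = 8$ ($V = 8 - 0 = 8 + 0 = 8$)
$r{\left(y \right)} = y^{\frac{3}{2}}$
$A = - 3 \sqrt{3}$ ($A = - 3^{\frac{3}{2}} = - 3 \sqrt{3} \approx -5.1962$)
$- 34 \frac{-20 + 5}{-9 - 30} + A = - 34 \frac{-20 + 5}{-9 - 30} - 3 \sqrt{3} = - 34 \left(- \frac{15}{-9 - 30}\right) - 3 \sqrt{3} = - 34 \left(- \frac{15}{-39}\right) - 3 \sqrt{3} = - 34 \left(\left(-15\right) \left(- \frac{1}{39}\right)\right) - 3 \sqrt{3} = \left(-34\right) \frac{5}{13} - 3 \sqrt{3} = - \frac{170}{13} - 3 \sqrt{3}$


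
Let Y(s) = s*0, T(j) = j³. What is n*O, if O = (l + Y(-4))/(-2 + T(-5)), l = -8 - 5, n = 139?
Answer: 1807/127 ≈ 14.228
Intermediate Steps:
Y(s) = 0
l = -13
O = 13/127 (O = (-13 + 0)/(-2 + (-5)³) = -13/(-2 - 125) = -13/(-127) = -13*(-1/127) = 13/127 ≈ 0.10236)
n*O = 139*(13/127) = 1807/127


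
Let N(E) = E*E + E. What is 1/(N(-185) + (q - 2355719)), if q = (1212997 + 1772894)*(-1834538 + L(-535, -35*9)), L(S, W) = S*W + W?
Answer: -1/4975476099927 ≈ -2.0099e-13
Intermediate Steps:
L(S, W) = W + S*W
N(E) = E + E² (N(E) = E² + E = E + E²)
q = -4975473778248 (q = (1212997 + 1772894)*(-1834538 + (-35*9)*(1 - 535)) = 2985891*(-1834538 - 315*(-534)) = 2985891*(-1834538 + 168210) = 2985891*(-1666328) = -4975473778248)
1/(N(-185) + (q - 2355719)) = 1/(-185*(1 - 185) + (-4975473778248 - 2355719)) = 1/(-185*(-184) - 4975476133967) = 1/(34040 - 4975476133967) = 1/(-4975476099927) = -1/4975476099927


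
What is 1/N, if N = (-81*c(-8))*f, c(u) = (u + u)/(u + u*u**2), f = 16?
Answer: -65/2592 ≈ -0.025077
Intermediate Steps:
c(u) = 2*u/(u + u**3) (c(u) = (2*u)/(u + u**3) = 2*u/(u + u**3))
N = -2592/65 (N = -162/(1 + (-8)**2)*16 = -162/(1 + 64)*16 = -162/65*16 = -2592/65 ≈ -39.877)
1/N = 1/(-2592/65) = -65/2592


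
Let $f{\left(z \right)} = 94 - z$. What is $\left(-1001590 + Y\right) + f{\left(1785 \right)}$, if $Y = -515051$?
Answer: $-1518332$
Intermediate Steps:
$\left(-1001590 + Y\right) + f{\left(1785 \right)} = \left(-1001590 - 515051\right) + \left(94 - 1785\right) = -1516641 + \left(94 - 1785\right) = -1516641 - 1691 = -1518332$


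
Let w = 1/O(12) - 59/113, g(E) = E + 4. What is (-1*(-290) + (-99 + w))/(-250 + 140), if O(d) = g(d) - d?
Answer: -86209/49720 ≈ -1.7339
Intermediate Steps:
g(E) = 4 + E
O(d) = 4 (O(d) = (4 + d) - d = 4)
w = -123/452 (w = 1/4 - 59/113 = 1*(¼) - 59*1/113 = ¼ - 59/113 = -123/452 ≈ -0.27212)
(-1*(-290) + (-99 + w))/(-250 + 140) = (-1*(-290) + (-99 - 123/452))/(-250 + 140) = (290 - 44871/452)/(-110) = (86209/452)*(-1/110) = -86209/49720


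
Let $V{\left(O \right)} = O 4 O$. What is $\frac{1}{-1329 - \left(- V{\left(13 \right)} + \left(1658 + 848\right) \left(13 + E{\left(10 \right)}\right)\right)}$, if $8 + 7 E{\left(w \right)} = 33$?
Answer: $- \frac{1}{42181} \approx -2.3707 \cdot 10^{-5}$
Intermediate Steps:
$V{\left(O \right)} = 4 O^{2}$ ($V{\left(O \right)} = 4 O O = 4 O^{2}$)
$E{\left(w \right)} = \frac{25}{7}$ ($E{\left(w \right)} = - \frac{8}{7} + \frac{1}{7} \cdot 33 = - \frac{8}{7} + \frac{33}{7} = \frac{25}{7}$)
$\frac{1}{-1329 - \left(- V{\left(13 \right)} + \left(1658 + 848\right) \left(13 + E{\left(10 \right)}\right)\right)} = \frac{1}{-1329 + \left(4 \cdot 13^{2} - \left(1658 + 848\right) \left(13 + \frac{25}{7}\right)\right)} = \frac{1}{-1329 + \left(4 \cdot 169 - 2506 \cdot \frac{116}{7}\right)} = \frac{1}{-1329 + \left(676 - 41528\right)} = \frac{1}{-1329 - 40852} = \frac{1}{-42181} = - \frac{1}{42181}$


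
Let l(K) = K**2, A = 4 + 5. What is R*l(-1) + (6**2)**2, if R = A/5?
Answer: 6489/5 ≈ 1297.8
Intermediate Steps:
A = 9
R = 9/5 ≈ 1.8000
R*l(-1) + (6**2)**2 = (9/5)*(-1)**2 + (6**2)**2 = (9/5)*1 + 36**2 = 9/5 + 1296 = 6489/5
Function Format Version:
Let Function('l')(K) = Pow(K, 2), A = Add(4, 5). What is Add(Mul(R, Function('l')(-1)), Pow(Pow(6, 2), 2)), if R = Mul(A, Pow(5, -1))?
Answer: Rational(6489, 5) ≈ 1297.8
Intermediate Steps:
A = 9
R = Rational(9, 5) (R = Mul(9, Pow(5, -1)) = Mul(9, Rational(1, 5)) = Rational(9, 5) ≈ 1.8000)
Add(Mul(R, Function('l')(-1)), Pow(Pow(6, 2), 2)) = Add(Mul(Rational(9, 5), Pow(-1, 2)), Pow(Pow(6, 2), 2)) = Add(Mul(Rational(9, 5), 1), Pow(36, 2)) = Add(Rational(9, 5), 1296) = Rational(6489, 5)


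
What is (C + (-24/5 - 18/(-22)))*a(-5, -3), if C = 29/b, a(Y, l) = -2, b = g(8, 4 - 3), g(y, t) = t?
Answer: -2752/55 ≈ -50.036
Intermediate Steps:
b = 1 (b = 4 - 3 = 1)
C = 29 (C = 29/1 = 29*1 = 29)
(C + (-24/5 - 18/(-22)))*a(-5, -3) = (29 + (-24/5 - 18/(-22)))*(-2) = (29 + (-24*1/5 - 18*(-1/22)))*(-2) = (29 + (-24/5 + 9/11))*(-2) = (29 - 219/55)*(-2) = (1376/55)*(-2) = -2752/55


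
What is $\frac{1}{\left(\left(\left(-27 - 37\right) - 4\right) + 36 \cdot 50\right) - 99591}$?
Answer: $- \frac{1}{97859} \approx -1.0219 \cdot 10^{-5}$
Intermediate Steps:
$\frac{1}{\left(\left(\left(-27 - 37\right) - 4\right) + 36 \cdot 50\right) - 99591} = \frac{1}{\left(\left(-64 - 4\right) + 1800\right) - 99591} = \frac{1}{\left(-68 + 1800\right) - 99591} = \frac{1}{1732 - 99591} = \frac{1}{-97859} = - \frac{1}{97859}$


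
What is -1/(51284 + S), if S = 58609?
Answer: -1/109893 ≈ -9.0998e-6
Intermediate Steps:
-1/(51284 + S) = -1/(51284 + 58609) = -1/109893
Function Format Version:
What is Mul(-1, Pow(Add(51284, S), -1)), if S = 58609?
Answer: Rational(-1, 109893) ≈ -9.0998e-6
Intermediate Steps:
Mul(-1, Pow(Add(51284, S), -1)) = Mul(-1, Pow(Add(51284, 58609), -1)) = Mul(-1, Pow(109893, -1)) = Mul(-1, Rational(1, 109893)) = Rational(-1, 109893)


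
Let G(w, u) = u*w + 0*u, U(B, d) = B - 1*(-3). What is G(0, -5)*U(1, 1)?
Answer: 0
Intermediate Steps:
U(B, d) = 3 + B (U(B, d) = B + 3 = 3 + B)
G(w, u) = u*w (G(w, u) = u*w + 0 = u*w)
G(0, -5)*U(1, 1) = (-5*0)*(3 + 1) = 0*4 = 0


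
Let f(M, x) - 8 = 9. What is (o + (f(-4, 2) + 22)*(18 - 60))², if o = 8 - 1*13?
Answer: 2699449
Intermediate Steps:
f(M, x) = 17 (f(M, x) = 8 + 9 = 17)
o = -5 (o = 8 - 13 = -5)
(o + (f(-4, 2) + 22)*(18 - 60))² = (-5 + (17 + 22)*(18 - 60))² = (-5 + 39*(-42))² = (-5 - 1638)² = (-1643)² = 2699449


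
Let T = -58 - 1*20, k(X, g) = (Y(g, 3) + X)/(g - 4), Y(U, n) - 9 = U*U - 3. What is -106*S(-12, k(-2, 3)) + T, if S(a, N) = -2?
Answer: 134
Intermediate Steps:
Y(U, n) = 6 + U**2 (Y(U, n) = 9 + (U*U - 3) = 9 + (U**2 - 3) = 9 + (-3 + U**2) = 6 + U**2)
k(X, g) = (6 + X + g**2)/(-4 + g) (k(X, g) = ((6 + g**2) + X)/(g - 4) = (6 + X + g**2)/(-4 + g))
T = -78 (T = -58 - 20 = -78)
-106*S(-12, k(-2, 3)) + T = -106*(-2) - 78 = 212 - 78 = 134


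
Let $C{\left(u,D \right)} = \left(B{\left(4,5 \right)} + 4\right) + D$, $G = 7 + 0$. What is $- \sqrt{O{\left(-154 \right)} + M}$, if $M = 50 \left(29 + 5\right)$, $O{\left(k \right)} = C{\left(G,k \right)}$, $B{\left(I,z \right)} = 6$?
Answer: $- 2 \sqrt{389} \approx -39.446$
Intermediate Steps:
$G = 7$
$C{\left(u,D \right)} = 10 + D$ ($C{\left(u,D \right)} = \left(6 + 4\right) + D = 10 + D$)
$O{\left(k \right)} = 10 + k$
$M = 1700$ ($M = 50 \cdot 34 = 1700$)
$- \sqrt{O{\left(-154 \right)} + M} = - \sqrt{\left(10 - 154\right) + 1700} = - \sqrt{-144 + 1700} = - \sqrt{1556} = - 2 \sqrt{389}$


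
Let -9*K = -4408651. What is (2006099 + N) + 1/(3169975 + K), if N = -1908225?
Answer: 3223815506333/32938426 ≈ 97874.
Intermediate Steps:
K = 4408651/9 (K = -⅑*(-4408651) = 4408651/9 ≈ 4.8985e+5)
(2006099 + N) + 1/(3169975 + K) = (2006099 - 1908225) + 1/(3169975 + 4408651/9) = 97874 + 1/(32938426/9) = 97874 + 9/32938426 = 3223815506333/32938426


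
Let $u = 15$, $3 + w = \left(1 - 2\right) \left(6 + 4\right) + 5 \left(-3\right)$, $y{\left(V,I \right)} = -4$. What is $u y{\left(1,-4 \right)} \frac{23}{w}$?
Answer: $\frac{345}{7} \approx 49.286$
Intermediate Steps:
$w = -28$ ($w = -3 + \left(\left(1 - 2\right) \left(6 + 4\right) + 5 \left(-3\right)\right) = -3 - 25 = -28$)
$u y{\left(1,-4 \right)} \frac{23}{w} = 15 \left(-4\right) \frac{23}{-28} = - 60 \cdot 23 \left(- \frac{1}{28}\right) = \left(-60\right) \left(- \frac{23}{28}\right) = \frac{345}{7}$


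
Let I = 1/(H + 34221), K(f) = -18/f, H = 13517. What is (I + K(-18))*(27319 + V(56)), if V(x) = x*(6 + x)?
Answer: 1469931549/47738 ≈ 30792.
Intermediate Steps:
I = 1/47738 (I = 1/(13517 + 34221) = 1/47738 ≈ 2.0948e-5)
(I + K(-18))*(27319 + V(56)) = (1/47738 - 18/(-18))*(27319 + 56*(6 + 56)) = (1/47738 - 18*(-1/18))*(27319 + 56*62) = (1/47738 + 1)*(27319 + 3472) = (47739/47738)*30791 = 1469931549/47738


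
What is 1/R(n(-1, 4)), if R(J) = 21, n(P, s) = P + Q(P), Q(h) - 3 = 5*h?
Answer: 1/21 ≈ 0.047619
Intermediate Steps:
Q(h) = 3 + 5*h
n(P, s) = 3 + 6*P (n(P, s) = P + (3 + 5*P) = 3 + 6*P)
1/R(n(-1, 4)) = 1/21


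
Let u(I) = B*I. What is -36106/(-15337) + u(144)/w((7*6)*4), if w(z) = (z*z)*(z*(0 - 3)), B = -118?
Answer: 36413315/15459696 ≈ 2.3554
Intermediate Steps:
w(z) = -3*z**3 (w(z) = z**2*(z*(-3)) = z**2*(-3*z) = -3*z**3)
u(I) = -118*I
-36106/(-15337) + u(144)/w((7*6)*4) = -36106/(-15337) + (-118*144)/((-3*((7*6)*4)**3)) = -36106*(-1/15337) - 16992/((-3*(42*4)**3)) = 5158/2191 - 16992/((-3*168**3)) = 5158/2191 - 16992/((-3*4741632)) = 5158/2191 - 16992/(-14224896) = 5158/2191 - 16992*(-1/14224896) = 5158/2191 + 59/49392 = 36413315/15459696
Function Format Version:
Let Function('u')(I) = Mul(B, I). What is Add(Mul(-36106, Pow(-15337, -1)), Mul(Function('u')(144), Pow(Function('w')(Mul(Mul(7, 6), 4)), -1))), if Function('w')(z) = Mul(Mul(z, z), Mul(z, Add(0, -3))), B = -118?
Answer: Rational(36413315, 15459696) ≈ 2.3554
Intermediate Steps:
Function('w')(z) = Mul(-3, Pow(z, 3)) (Function('w')(z) = Mul(Pow(z, 2), Mul(z, -3)) = Mul(Pow(z, 2), Mul(-3, z)) = Mul(-3, Pow(z, 3)))
Function('u')(I) = Mul(-118, I)
Add(Mul(-36106, Pow(-15337, -1)), Mul(Function('u')(144), Pow(Function('w')(Mul(Mul(7, 6), 4)), -1))) = Add(Mul(-36106, Pow(-15337, -1)), Mul(Mul(-118, 144), Pow(Mul(-3, Pow(Mul(Mul(7, 6), 4), 3)), -1))) = Add(Mul(-36106, Rational(-1, 15337)), Mul(-16992, Pow(Mul(-3, Pow(Mul(42, 4), 3)), -1))) = Add(Rational(5158, 2191), Mul(-16992, Pow(Mul(-3, Pow(168, 3)), -1))) = Add(Rational(5158, 2191), Mul(-16992, Pow(Mul(-3, 4741632), -1))) = Add(Rational(5158, 2191), Mul(-16992, Pow(-14224896, -1))) = Add(Rational(5158, 2191), Mul(-16992, Rational(-1, 14224896))) = Add(Rational(5158, 2191), Rational(59, 49392)) = Rational(36413315, 15459696)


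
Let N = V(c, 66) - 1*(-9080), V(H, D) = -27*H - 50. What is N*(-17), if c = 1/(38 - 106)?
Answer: -614067/4 ≈ -1.5352e+5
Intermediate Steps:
c = -1/68 (c = 1/(-68) = -1/68 ≈ -0.014706)
V(H, D) = -50 - 27*H
N = 614067/68 (N = (-50 - 27*(-1/68)) - 1*(-9080) = (-50 + 27/68) + 9080 = -3373/68 + 9080 = 614067/68 ≈ 9030.4)
N*(-17) = (614067/68)*(-17) = -614067/4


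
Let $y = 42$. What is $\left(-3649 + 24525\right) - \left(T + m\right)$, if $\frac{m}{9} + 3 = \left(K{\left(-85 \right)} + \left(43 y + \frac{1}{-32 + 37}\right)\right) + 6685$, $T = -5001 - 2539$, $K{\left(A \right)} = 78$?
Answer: $- \frac{243399}{5} \approx -48680.0$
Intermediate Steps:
$T = -7540$ ($T = -5001 - 2539 = -7540$)
$m = \frac{385479}{5}$ ($m = -27 + 9 \left(\left(78 + \left(43 \cdot 42 + \frac{1}{-32 + 37}\right)\right) + 6685\right) = -27 + 9 \left(\left(78 + \left(1806 + \frac{1}{5}\right)\right) + 6685\right) = -27 + 9 \left(\left(78 + \frac{9031}{5}\right) + 6685\right) = -27 + 9 \left(\frac{9421}{5} + 6685\right) = -27 + 9 \cdot \frac{42846}{5} = -27 + \frac{385614}{5} = \frac{385479}{5} \approx 77096.0$)
$\left(-3649 + 24525\right) - \left(T + m\right) = \left(-3649 + 24525\right) - \left(-7540 + \frac{385479}{5}\right) = 20876 - \frac{347779}{5} = - \frac{243399}{5}$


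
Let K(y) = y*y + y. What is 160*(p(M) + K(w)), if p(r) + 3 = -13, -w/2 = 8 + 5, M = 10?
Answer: 101440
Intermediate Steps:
w = -26 (w = -2*(8 + 5) = -2*13 = -26)
p(r) = -16 (p(r) = -3 - 13 = -16)
K(y) = y + y² (K(y) = y² + y = y + y²)
160*(p(M) + K(w)) = 160*(-16 - 26*(1 - 26)) = 160*(-16 - 26*(-25)) = 160*(-16 + 650) = 160*634 = 101440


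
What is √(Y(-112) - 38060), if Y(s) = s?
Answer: 2*I*√9543 ≈ 195.38*I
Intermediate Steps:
√(Y(-112) - 38060) = √(-112 - 38060) = √(-38172) = 2*I*√9543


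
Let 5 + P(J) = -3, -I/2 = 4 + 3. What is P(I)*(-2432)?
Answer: 19456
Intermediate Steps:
I = -14 (I = -2*(4 + 3) = -2*7 = -14)
P(J) = -8 (P(J) = -5 - 3 = -8)
P(I)*(-2432) = -8*(-2432) = 19456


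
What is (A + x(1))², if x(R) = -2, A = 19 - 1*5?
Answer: 144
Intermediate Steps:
A = 14 (A = 19 - 5 = 14)
(A + x(1))² = (14 - 2)² = 12² = 144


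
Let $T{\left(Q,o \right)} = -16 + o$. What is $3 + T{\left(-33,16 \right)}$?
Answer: $3$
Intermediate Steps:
$3 + T{\left(-33,16 \right)} = 3 + \left(-16 + 16\right) = 3 + 0 = 3$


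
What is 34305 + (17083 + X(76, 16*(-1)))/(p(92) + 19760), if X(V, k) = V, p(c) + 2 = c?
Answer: 680971409/19850 ≈ 34306.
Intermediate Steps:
p(c) = -2 + c
34305 + (17083 + X(76, 16*(-1)))/(p(92) + 19760) = 34305 + (17083 + 76)/((-2 + 92) + 19760) = 34305 + 17159/(90 + 19760) = 34305 + 17159/19850 = 680971409/19850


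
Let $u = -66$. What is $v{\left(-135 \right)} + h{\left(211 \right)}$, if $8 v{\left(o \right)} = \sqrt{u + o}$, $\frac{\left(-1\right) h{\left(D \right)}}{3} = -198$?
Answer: $594 + \frac{i \sqrt{201}}{8} \approx 594.0 + 1.7722 i$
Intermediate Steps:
$h{\left(D \right)} = 594$ ($h{\left(D \right)} = \left(-3\right) \left(-198\right) = 594$)
$v{\left(o \right)} = \frac{\sqrt{-66 + o}}{8}$
$v{\left(-135 \right)} + h{\left(211 \right)} = \frac{\sqrt{-66 - 135}}{8} + 594 = \frac{\sqrt{-201}}{8} + 594 = \frac{i \sqrt{201}}{8} + 594 = 594 + \frac{i \sqrt{201}}{8}$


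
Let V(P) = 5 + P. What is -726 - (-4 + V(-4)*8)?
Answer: -730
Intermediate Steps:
-726 - (-4 + V(-4)*8) = -726 - (-4 + (5 - 4)*8) = -726 - (-4 + 1*8) = -726 - (-4 + 8) = -726 - 1*4 = -726 - 4 = -730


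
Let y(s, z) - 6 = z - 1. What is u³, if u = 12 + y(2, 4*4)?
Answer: 35937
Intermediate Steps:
y(s, z) = 5 + z (y(s, z) = 6 + (z - 1) = 6 + (-1 + z) = 5 + z)
u = 33 (u = 12 + (5 + 4*4) = 12 + (5 + 16) = 12 + 21 = 33)
u³ = 33³ = 35937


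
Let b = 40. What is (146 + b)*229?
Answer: 42594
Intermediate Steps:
(146 + b)*229 = (146 + 40)*229 = 186*229 = 42594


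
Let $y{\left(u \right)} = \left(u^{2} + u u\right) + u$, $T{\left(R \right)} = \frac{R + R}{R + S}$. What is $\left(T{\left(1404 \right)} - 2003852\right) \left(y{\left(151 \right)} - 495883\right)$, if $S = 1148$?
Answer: $\frac{287735896346810}{319} \approx 9.0199 \cdot 10^{11}$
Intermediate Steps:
$T{\left(R \right)} = \frac{2 R}{1148 + R}$ ($T{\left(R \right)} = \frac{R + R}{R + 1148} = \frac{2 R}{1148 + R}$)
$y{\left(u \right)} = u + 2 u^{2}$ ($y{\left(u \right)} = \left(u^{2} + u^{2}\right) + u = 2 u^{2} + u = u + 2 u^{2}$)
$\left(T{\left(1404 \right)} - 2003852\right) \left(y{\left(151 \right)} - 495883\right) = \left(2 \cdot 1404 \frac{1}{1148 + 1404} - 2003852\right) \left(151 \left(1 + 2 \cdot 151\right) - 495883\right) = \left(2 \cdot 1404 \cdot \frac{1}{2552} - 2003852\right) \left(151 \left(1 + 302\right) - 495883\right) = \left(2 \cdot 1404 \cdot \frac{1}{2552} - 2003852\right) \left(151 \cdot 303 - 495883\right) = \left(\frac{351}{319} - 2003852\right) \left(45753 - 495883\right) = \left(- \frac{639228437}{319}\right) \left(-450130\right) = \frac{287735896346810}{319}$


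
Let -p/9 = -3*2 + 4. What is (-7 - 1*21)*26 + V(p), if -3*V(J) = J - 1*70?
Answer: -2132/3 ≈ -710.67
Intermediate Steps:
p = 18 (p = -9*(-3*2 + 4) = -9*(-6 + 4) = -9*(-2) = 18)
V(J) = 70/3 - J/3 (V(J) = -(J - 1*70)/3 = -(J - 70)/3 = -(-70 + J)/3 = 70/3 - J/3)
(-7 - 1*21)*26 + V(p) = (-7 - 1*21)*26 + (70/3 - ⅓*18) = (-7 - 21)*26 + (70/3 - 6) = -28*26 + 52/3 = -728 + 52/3 = -2132/3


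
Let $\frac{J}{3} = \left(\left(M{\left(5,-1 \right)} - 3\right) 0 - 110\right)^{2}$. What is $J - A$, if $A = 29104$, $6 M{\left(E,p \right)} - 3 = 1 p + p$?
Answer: $7196$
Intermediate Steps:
$M{\left(E,p \right)} = \frac{1}{2} + \frac{p}{3}$ ($M{\left(E,p \right)} = \frac{1}{2} + \frac{1 p + p}{6} = \frac{1}{2} + \frac{p + p}{6} = \frac{1}{2} + \frac{2 p}{6} = \frac{1}{2} + \frac{p}{3}$)
$J = 36300$ ($J = 3 \left(\left(\left(\frac{1}{2} + \frac{1}{3} \left(-1\right)\right) - 3\right) 0 - 110\right)^{2} = 3 \left(\left(\left(\frac{1}{2} - \frac{1}{3}\right) - 3\right) 0 - 110\right)^{2} = 3 \left(\left(\frac{1}{6} - 3\right) 0 - 110\right)^{2} = 3 \left(\left(- \frac{17}{6}\right) 0 - 110\right)^{2} = 3 \left(0 - 110\right)^{2} = 3 \left(-110\right)^{2} = 3 \cdot 12100 = 36300$)
$J - A = 36300 - 29104 = 7196$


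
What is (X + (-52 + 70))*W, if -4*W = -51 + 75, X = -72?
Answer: 324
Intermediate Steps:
W = -6 (W = -(-51 + 75)/4 = -¼*24 = -6)
(X + (-52 + 70))*W = (-72 + (-52 + 70))*(-6) = (-72 + 18)*(-6) = -54*(-6) = 324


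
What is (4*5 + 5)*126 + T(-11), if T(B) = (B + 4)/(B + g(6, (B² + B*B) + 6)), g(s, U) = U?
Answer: 746543/237 ≈ 3150.0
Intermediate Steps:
T(B) = (4 + B)/(6 + B + 2*B²) (T(B) = (B + 4)/(B + ((B² + B*B) + 6)) = (4 + B)/(B + ((B² + B²) + 6)) = (4 + B)/(B + (2*B² + 6)) = (4 + B)/(B + (6 + 2*B²)) = (4 + B)/(6 + B + 2*B²))
(4*5 + 5)*126 + T(-11) = (4*5 + 5)*126 + (4 - 11)/(6 - 11 + 2*(-11)²) = (20 + 5)*126 - 7/(6 - 11 + 2*121) = 25*126 - 7/(6 - 11 + 242) = 3150 - 7/237 = 746543/237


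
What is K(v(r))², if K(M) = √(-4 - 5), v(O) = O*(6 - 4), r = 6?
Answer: -9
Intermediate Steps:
v(O) = 2*O (v(O) = O*2 = 2*O)
K(M) = 3*I (K(M) = √(-9) = 3*I)
K(v(r))² = (3*I)² = -9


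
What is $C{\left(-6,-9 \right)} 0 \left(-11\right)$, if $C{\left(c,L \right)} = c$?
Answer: $0$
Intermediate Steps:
$C{\left(-6,-9 \right)} 0 \left(-11\right) = - 6 \cdot 0 \left(-11\right) = \left(-6\right) 0 = 0$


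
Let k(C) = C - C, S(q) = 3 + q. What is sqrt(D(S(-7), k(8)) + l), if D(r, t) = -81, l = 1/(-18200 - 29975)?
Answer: 4*I*sqrt(469968322)/9635 ≈ 9.0*I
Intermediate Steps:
l = -1/48175 (l = 1/(-48175) = -1/48175 ≈ -2.0758e-5)
k(C) = 0
sqrt(D(S(-7), k(8)) + l) = sqrt(-81 - 1/48175) = sqrt(-3902176/48175) = 4*I*sqrt(469968322)/9635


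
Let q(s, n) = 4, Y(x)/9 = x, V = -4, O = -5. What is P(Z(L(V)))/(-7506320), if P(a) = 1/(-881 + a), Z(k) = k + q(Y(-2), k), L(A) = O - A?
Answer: 1/6590548960 ≈ 1.5173e-10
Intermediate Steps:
Y(x) = 9*x
L(A) = -5 - A
Z(k) = 4 + k (Z(k) = k + 4 = 4 + k)
P(Z(L(V)))/(-7506320) = 1/((-881 + (4 + (-5 - 1*(-4))))*(-7506320)) = -1/7506320/(-881 + (4 + (-5 + 4))) = -1/7506320/(-881 + (4 - 1)) = -1/7506320/(-881 + 3) = -1/7506320/(-878) = -1/878*(-1/7506320) = 1/6590548960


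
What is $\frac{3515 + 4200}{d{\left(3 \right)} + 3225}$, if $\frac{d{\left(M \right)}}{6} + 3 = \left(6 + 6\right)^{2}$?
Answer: $\frac{7715}{4071} \approx 1.8951$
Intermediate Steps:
$d{\left(M \right)} = 846$ ($d{\left(M \right)} = -18 + 6 \left(6 + 6\right)^{2} = -18 + 6 \cdot 12^{2} = -18 + 6 \cdot 144 = -18 + 864 = 846$)
$\frac{3515 + 4200}{d{\left(3 \right)} + 3225} = \frac{3515 + 4200}{846 + 3225} = \frac{7715}{4071}$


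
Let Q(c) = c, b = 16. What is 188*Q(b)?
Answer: 3008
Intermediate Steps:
188*Q(b) = 188*16 = 3008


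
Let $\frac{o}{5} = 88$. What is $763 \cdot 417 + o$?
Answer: $318611$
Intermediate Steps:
$o = 440$ ($o = 5 \cdot 88 = 440$)
$763 \cdot 417 + o = 763 \cdot 417 + 440 = 318171 + 440 = 318611$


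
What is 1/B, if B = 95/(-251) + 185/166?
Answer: 41666/30665 ≈ 1.3587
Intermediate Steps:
B = 30665/41666 (B = 95*(-1/251) + 185*(1/166) = -95/251 + 185/166 = 30665/41666 ≈ 0.73597)
1/B = 1/(30665/41666) = 41666/30665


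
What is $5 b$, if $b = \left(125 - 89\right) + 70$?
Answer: $530$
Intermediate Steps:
$b = 106$ ($b = 36 + 70 = 106$)
$5 b = 5 \cdot 106 = 530$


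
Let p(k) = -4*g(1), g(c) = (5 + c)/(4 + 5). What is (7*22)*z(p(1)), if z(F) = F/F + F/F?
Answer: 308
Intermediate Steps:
g(c) = 5/9 + c/9 (g(c) = (5 + c)/9 = (5 + c)*(1/9) = 5/9 + c/9)
p(k) = -8/3 (p(k) = -4*(5/9 + (1/9)*1) = -4*(5/9 + 1/9) = -4*2/3 = -8/3)
z(F) = 2 (z(F) = 1 + 1 = 2)
(7*22)*z(p(1)) = (7*22)*2 = 154*2 = 308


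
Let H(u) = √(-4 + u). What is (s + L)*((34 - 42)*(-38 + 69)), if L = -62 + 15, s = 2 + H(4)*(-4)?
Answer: 11160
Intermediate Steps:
s = 2 (s = 2 + √(-4 + 4)*(-4) = 2 + √0*(-4) = 2 + 0*(-4) = 2 + 0 = 2)
L = -47
(s + L)*((34 - 42)*(-38 + 69)) = (2 - 47)*((34 - 42)*(-38 + 69)) = -(-360)*31 = -45*(-248) = 11160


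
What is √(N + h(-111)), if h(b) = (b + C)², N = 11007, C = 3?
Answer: 3*√2519 ≈ 150.57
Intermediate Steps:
h(b) = (3 + b)² (h(b) = (b + 3)² = (3 + b)²)
√(N + h(-111)) = √(11007 + (3 - 111)²) = √(11007 + (-108)²) = √(11007 + 11664) = √22671 = 3*√2519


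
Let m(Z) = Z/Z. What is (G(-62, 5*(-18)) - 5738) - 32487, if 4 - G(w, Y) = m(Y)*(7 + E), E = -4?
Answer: -38224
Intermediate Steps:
m(Z) = 1
G(w, Y) = 1 (G(w, Y) = 4 - (7 - 4) = 4 - 3 = 1)
(G(-62, 5*(-18)) - 5738) - 32487 = (1 - 5738) - 32487 = -5737 - 32487 = -38224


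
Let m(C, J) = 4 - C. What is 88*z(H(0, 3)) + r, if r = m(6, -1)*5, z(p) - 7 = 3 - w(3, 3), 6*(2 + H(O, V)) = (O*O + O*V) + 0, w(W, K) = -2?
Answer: 1046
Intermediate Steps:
H(O, V) = -2 + O**2/6 + O*V/6 (H(O, V) = -2 + ((O*O + O*V) + 0)/6 = -2 + ((O**2 + O*V) + 0)/6 = -2 + (O**2 + O*V)/6 = -2 + (O**2/6 + O*V/6) = -2 + O**2/6 + O*V/6)
z(p) = 12 (z(p) = 7 + (3 - 1*(-2)) = 7 + (3 + 2) = 7 + 5 = 12)
r = -10 (r = (4 - 1*6)*5 = (4 - 6)*5 = -2*5 = -10)
88*z(H(0, 3)) + r = 88*12 - 10 = 1056 - 10 = 1046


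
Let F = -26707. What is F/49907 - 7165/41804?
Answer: -1474043083/2086312228 ≈ -0.70653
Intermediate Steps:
F/49907 - 7165/41804 = -26707/49907 - 7165/41804 = -1474043083/2086312228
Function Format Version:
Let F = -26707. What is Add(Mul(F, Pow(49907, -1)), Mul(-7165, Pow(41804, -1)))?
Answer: Rational(-1474043083, 2086312228) ≈ -0.70653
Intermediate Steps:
Add(Mul(F, Pow(49907, -1)), Mul(-7165, Pow(41804, -1))) = Add(Mul(-26707, Pow(49907, -1)), Mul(-7165, Pow(41804, -1))) = Add(Mul(-26707, Rational(1, 49907)), Mul(-7165, Rational(1, 41804))) = Add(Rational(-26707, 49907), Rational(-7165, 41804)) = Rational(-1474043083, 2086312228)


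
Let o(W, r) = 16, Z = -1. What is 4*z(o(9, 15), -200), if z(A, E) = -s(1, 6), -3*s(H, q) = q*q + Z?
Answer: 140/3 ≈ 46.667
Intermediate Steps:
s(H, q) = 1/3 - q**2/3 (s(H, q) = -(q*q - 1)/3 = -(q**2 - 1)/3 = -(-1 + q**2)/3 = 1/3 - q**2/3)
z(A, E) = 35/3 (z(A, E) = -(1/3 - 1/3*6**2) = -(1/3 - 1/3*36) = -(1/3 - 12) = -1*(-35/3) = 35/3)
4*z(o(9, 15), -200) = 4*(35/3) = 140/3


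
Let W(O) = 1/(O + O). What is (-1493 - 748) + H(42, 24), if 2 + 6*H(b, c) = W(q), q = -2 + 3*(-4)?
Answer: -125515/56 ≈ -2241.3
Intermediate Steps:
q = -14 (q = -2 - 12 = -14)
W(O) = 1/(2*O)
H(b, c) = -19/56 (H(b, c) = -⅓ + ((½)/(-14))/6 = -⅓ + ((½)*(-1/14))/6 = -⅓ + (⅙)*(-1/28) = -⅓ - 1/168 = -19/56)
(-1493 - 748) + H(42, 24) = (-1493 - 748) - 19/56 = -2241 - 19/56 = -125515/56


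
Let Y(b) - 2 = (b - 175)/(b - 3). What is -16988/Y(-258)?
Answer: -4433868/955 ≈ -4642.8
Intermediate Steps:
Y(b) = 2 + (-175 + b)/(-3 + b) (Y(b) = 2 + (b - 175)/(b - 3) = 2 + (-175 + b)/(-3 + b))
-16988/Y(-258) = -16988*(-3 - 258)/(-181 + 3*(-258)) = -16988*(-261/(-181 - 774)) = -16988/((-1/261*(-955))) = -16988/955/261 = -16988*261/955 = -4433868/955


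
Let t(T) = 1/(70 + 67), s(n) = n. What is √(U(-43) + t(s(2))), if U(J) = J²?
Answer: 3*√3856002/137 ≈ 43.000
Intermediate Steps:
t(T) = 1/137
√(U(-43) + t(s(2))) = √((-43)² + 1/137) = √(1849 + 1/137) = √(253314/137) = 3*√3856002/137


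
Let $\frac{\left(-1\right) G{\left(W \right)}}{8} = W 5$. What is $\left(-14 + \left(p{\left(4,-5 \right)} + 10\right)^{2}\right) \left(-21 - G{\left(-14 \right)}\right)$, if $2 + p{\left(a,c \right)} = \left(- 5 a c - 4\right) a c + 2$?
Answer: $-2119537966$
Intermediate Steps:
$p{\left(a,c \right)} = a c \left(-4 - 5 a c\right)$ ($p{\left(a,c \right)} = -2 + \left(\left(- 5 a c - 4\right) a c + 2\right) = -2 + \left(\left(-4 - 5 a c\right) a c + 2\right) = -2 + \left(a \left(-4 - 5 a c\right) c + 2\right) = -2 + \left(a c \left(-4 - 5 a c\right) + 2\right) = -2 + \left(2 + a c \left(-4 - 5 a c\right)\right) = a c \left(-4 - 5 a c\right)$)
$G{\left(W \right)} = - 40 W$ ($G{\left(W \right)} = - 8 W 5 = - 8 \cdot 5 W = - 40 W$)
$\left(-14 + \left(p{\left(4,-5 \right)} + 10\right)^{2}\right) \left(-21 - G{\left(-14 \right)}\right) = \left(-14 + \left(\left(-1\right) 4 \left(-5\right) \left(4 + 5 \cdot 4 \left(-5\right)\right) + 10\right)^{2}\right) \left(-21 - \left(-40\right) \left(-14\right)\right) = \left(-14 + \left(\left(-1\right) 4 \left(-5\right) \left(4 - 100\right) + 10\right)^{2}\right) \left(-21 - 560\right) = \left(-14 + \left(\left(-1\right) 4 \left(-5\right) \left(-96\right) + 10\right)^{2}\right) \left(-21 - 560\right) = \left(-14 + \left(-1920 + 10\right)^{2}\right) \left(-581\right) = \left(-14 + \left(-1910\right)^{2}\right) \left(-581\right) = \left(-14 + 3648100\right) \left(-581\right) = 3648086 \left(-581\right) = -2119537966$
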